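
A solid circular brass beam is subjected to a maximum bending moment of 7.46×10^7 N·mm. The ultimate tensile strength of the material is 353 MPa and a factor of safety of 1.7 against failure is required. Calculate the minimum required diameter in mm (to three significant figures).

d = 154 mm

σ_allow = 353/1.7 = 207.6 MPa.
For a solid circular section σ = 32M/(πd³), so d³ = 32M/(π σ_allow) = 32×7.4600×10^7/(π×207.6) = 3.659×10^6 mm³.
d = 154.1 mm.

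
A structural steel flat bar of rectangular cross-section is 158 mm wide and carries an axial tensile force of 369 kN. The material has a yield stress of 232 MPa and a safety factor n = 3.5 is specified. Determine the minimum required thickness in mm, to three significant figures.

σ_allow = 232/3.5 = 66.29 MPa.
Required area A = F/σ_allow = 369000/66.29 = 5567 mm².
t = A/w = 5567/158 = 35.23 mm.

t = 35.2 mm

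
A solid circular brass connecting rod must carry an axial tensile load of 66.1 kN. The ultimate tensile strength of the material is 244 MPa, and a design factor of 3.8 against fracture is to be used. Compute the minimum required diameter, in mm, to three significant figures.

Allowable stress σ_allow = 244/3.8 = 64.21 MPa.
Required area A = F/σ_allow = 66100/64.21 = 1029 mm².
A = πd²/4 → d = √(4A/π) = 36.20 mm.

d = 36.2 mm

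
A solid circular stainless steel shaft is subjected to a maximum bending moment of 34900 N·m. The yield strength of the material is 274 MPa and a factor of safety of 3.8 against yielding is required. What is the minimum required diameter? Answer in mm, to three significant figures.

d = 170 mm

σ_allow = 274/3.8 = 72.11 MPa.
For a solid circular section σ = 32M/(πd³), so d³ = 32M/(π σ_allow) = 32×3.4900×10^7/(π×72.11) = 4.930×10^6 mm³.
d = 170.2 mm.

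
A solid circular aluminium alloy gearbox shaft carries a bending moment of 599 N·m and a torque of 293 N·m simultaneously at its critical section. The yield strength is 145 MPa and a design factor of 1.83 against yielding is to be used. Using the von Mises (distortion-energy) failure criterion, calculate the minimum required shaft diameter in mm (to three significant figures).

d = 43.7 mm

σ_allow = σ_y/n = 145/1.83 = 79.23 MPa.
For a solid shaft σ_b = 32M/(πd³) and τ = 16T/(πd³), so the von Mises stress is σ' = (16/πd³)·√(4M²+3T²).
√(4M²+3T²) = √(4×(599000)² + 3×(293000)²) = 1.301×10^6 N·mm.
d³ = 16×1.301×10^6/(π×79.23) = 83630 mm³.
d = 43.73 mm.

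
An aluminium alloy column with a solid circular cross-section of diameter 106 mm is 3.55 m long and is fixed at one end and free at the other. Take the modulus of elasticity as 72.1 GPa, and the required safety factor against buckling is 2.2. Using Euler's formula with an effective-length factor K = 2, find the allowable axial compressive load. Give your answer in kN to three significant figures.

I = πd⁴/64 = π×106⁴/64 = 6.197×10^6 mm⁴.
Effective length L_e = KL = 2×3.55 m = 7100 mm.
Euler critical load P_cr = π²EI/L_e² = π²×72100×6.197×10^6/7100² = 87480 N.
P_allow = P_cr/n = 87480/2.2 = 39760 N.

P_allow = 39.8 kN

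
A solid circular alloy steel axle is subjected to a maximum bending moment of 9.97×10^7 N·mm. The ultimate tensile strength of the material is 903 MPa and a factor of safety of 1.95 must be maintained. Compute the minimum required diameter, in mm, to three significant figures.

d = 130 mm

σ_allow = 903/1.95 = 463.1 MPa.
For a solid circular section σ = 32M/(πd³), so d³ = 32M/(π σ_allow) = 32×9.9700×10^7/(π×463.1) = 2.193×10^6 mm³.
d = 129.9 mm.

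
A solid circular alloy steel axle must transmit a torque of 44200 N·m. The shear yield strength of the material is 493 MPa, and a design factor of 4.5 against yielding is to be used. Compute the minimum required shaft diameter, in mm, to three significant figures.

Allowable shear stress τ_allow = 493/4.5 = 109.6 MPa.
For a solid shaft τ = 16T/(πd³), so d³ = 16T/(π τ_allow) = 16×4.4200×10^7/(π×109.6) = 2.055×10^6 mm³.
d = (2.055×10^6)^(1/3) = 127.1 mm.

d = 127 mm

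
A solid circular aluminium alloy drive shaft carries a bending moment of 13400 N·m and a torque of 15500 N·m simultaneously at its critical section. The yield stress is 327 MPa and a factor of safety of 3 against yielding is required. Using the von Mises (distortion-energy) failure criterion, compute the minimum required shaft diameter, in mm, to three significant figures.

d = 121 mm

σ_allow = σ_y/n = 327/3 = 109.0 MPa.
For a solid shaft σ_b = 32M/(πd³) and τ = 16T/(πd³), so the von Mises stress is σ' = (16/πd³)·√(4M²+3T²).
√(4M²+3T²) = √(4×(1.340×10^7)² + 3×(1.550×10^7)²) = 3.793×10^7 N·mm.
d³ = 16×3.793×10^7/(π×109.0) = 1.772×10^6 mm³.
d = 121.0 mm.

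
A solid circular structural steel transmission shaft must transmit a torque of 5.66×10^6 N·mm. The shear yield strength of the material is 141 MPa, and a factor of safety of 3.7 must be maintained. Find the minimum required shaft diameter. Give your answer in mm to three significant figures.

d = 91.1 mm

Allowable shear stress τ_allow = 141/3.7 = 38.11 MPa.
For a solid shaft τ = 16T/(πd³), so d³ = 16T/(π τ_allow) = 16×5660000/(π×38.11) = 756400 mm³.
d = (756400)^(1/3) = 91.11 mm.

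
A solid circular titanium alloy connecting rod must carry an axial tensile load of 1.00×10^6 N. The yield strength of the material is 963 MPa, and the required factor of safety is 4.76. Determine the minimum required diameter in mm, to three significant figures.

Allowable stress σ_allow = 963/4.76 = 202.3 MPa.
Required area A = F/σ_allow = 1000000/202.3 = 4943 mm².
A = πd²/4 → d = √(4A/π) = 79.33 mm.

d = 79.3 mm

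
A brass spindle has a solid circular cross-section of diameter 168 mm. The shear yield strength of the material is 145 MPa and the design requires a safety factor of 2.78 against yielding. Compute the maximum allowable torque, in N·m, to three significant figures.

T_allow = 48600 N·m

τ_allow = 145/2.78 = 52.16 MPa.
For a solid shaft T_allow = τ_allow·πd³/16; πd³/16 = π×168³/16 = 931000 mm³.
T_allow = 52.16×931000 = 4.856×10^7 N·mm = 48560 N·m.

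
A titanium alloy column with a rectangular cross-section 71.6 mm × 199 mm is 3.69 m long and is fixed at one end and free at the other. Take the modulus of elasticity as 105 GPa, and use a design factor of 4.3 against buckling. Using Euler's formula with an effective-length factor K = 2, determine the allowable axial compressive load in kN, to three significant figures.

P_allow = 26.9 kN

Buckling occurs about the weak axis: I_min = h·b³/12 = 199×71.6³/12 = 6.087×10^6 mm⁴ (b = 71.6 mm is the smaller dimension).
Effective length L_e = KL = 2×3.69 m = 7380 mm.
Euler critical load P_cr = π²EI/L_e² = π²×105000×6.087×10^6/7380² = 115800 N.
P_allow = P_cr/n = 115800/4.3 = 26940 N.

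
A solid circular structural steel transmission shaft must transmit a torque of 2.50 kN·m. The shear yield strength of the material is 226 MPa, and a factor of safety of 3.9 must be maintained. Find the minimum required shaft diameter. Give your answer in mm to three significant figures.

d = 60.3 mm

Allowable shear stress τ_allow = 226/3.9 = 57.95 MPa.
For a solid shaft τ = 16T/(πd³), so d³ = 16T/(π τ_allow) = 16×2500000/(π×57.95) = 219700 mm³.
d = (219700)^(1/3) = 60.34 mm.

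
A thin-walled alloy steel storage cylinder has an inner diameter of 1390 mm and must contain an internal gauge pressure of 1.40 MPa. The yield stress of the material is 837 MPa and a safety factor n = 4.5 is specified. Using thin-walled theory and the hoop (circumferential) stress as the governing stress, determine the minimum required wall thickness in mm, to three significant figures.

t = 5.23 mm

σ_allow = 837/4.5 = 186.0 MPa.
Hoop stress σ_h = pD/(2t), so t = pD/(2σ_allow) = 1.40×1390/(2×186.0) = 5.231 mm.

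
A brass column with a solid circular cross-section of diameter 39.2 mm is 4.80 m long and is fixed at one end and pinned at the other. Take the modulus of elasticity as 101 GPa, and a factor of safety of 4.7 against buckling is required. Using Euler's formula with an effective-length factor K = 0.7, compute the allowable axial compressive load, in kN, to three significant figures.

I = πd⁴/64 = π×39.2⁴/64 = 115900 mm⁴.
Effective length L_e = KL = 0.7×4.80 m = 3360 mm.
Euler critical load P_cr = π²EI/L_e² = π²×101000×115900/3360² = 10230 N.
P_allow = P_cr/n = 10230/4.7 = 2178 N.

P_allow = 2.18 kN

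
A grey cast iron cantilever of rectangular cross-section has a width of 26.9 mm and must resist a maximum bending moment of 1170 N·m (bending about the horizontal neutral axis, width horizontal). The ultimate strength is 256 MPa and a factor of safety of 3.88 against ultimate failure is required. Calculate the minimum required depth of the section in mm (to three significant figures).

h = 62.9 mm

σ_allow = 256/3.88 = 65.98 MPa.
For a rectangular section σ = 6M/(bh²), so h² = 6M/(b σ_allow) = 6×1170000/(26.9×65.98) = 3955 mm².
h = 62.89 mm.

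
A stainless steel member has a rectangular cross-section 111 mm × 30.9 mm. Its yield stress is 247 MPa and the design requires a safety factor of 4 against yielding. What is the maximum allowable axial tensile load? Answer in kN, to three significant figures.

σ_allow = 247/4 = 61.75 MPa.
A = 111×30.9 = 3430 mm².
F_allow = σ_allow × A = 61.75×3430 = 211800 N.

F_allow = 212 kN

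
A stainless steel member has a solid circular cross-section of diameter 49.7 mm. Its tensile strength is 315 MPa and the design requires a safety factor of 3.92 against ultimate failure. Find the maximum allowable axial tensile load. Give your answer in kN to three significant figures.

σ_allow = 315/3.92 = 80.36 MPa.
A = πd²/4 = π×49.7²/4 = 1940 mm².
F_allow = σ_allow × A = 80.36×1940 = 155900 N.

F_allow = 156 kN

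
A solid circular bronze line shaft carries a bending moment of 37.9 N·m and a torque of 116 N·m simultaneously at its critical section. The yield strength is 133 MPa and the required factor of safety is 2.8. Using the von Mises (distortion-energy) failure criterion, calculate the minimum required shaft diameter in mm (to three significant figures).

d = 28.4 mm

σ_allow = σ_y/n = 133/2.8 = 47.50 MPa.
For a solid shaft σ_b = 32M/(πd³) and τ = 16T/(πd³), so the von Mises stress is σ' = (16/πd³)·√(4M²+3T²).
√(4M²+3T²) = √(4×(37900)² + 3×(116000)²) = 214700 N·mm.
d³ = 16×214700/(π×47.50) = 23020 mm³.
d = 28.45 mm.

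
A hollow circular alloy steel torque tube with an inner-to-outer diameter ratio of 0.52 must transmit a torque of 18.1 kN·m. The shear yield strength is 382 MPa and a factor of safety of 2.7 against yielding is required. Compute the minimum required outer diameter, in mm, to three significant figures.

d_o = 88.9 mm

τ_allow = 382/2.7 = 141.5 MPa.
For a hollow shaft τ = 16T/[πd_o³(1−k⁴)] with k = 0.52, so 1−k⁴ = 0.9269.
d_o³ = 16T/[π τ_allow (1−k⁴)] = 16×1.8100×10^7/(π×141.5×0.9269) = 702900 mm³.
d_o = 88.91 mm.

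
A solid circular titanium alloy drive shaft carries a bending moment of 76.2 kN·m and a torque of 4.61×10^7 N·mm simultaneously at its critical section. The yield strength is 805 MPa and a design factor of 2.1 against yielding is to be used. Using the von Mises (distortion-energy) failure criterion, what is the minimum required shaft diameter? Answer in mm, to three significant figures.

σ_allow = σ_y/n = 805/2.1 = 383.3 MPa.
For a solid shaft σ_b = 32M/(πd³) and τ = 16T/(πd³), so the von Mises stress is σ' = (16/πd³)·√(4M²+3T²).
√(4M²+3T²) = √(4×(7.620×10^7)² + 3×(4.610×10^7)²) = 1.721×10^8 N·mm.
d³ = 16×1.721×10^8/(π×383.3) = 2.286×10^6 mm³.
d = 131.7 mm.

d = 132 mm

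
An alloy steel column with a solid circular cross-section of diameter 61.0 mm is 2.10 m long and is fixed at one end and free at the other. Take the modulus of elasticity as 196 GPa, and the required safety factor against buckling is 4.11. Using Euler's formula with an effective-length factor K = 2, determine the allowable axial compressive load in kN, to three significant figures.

I = πd⁴/64 = π×61.0⁴/64 = 679700 mm⁴.
Effective length L_e = KL = 2×2.10 m = 4200 mm.
Euler critical load P_cr = π²EI/L_e² = π²×196000×679700/4200² = 74530 N.
P_allow = P_cr/n = 74530/4.11 = 18130 N.

P_allow = 18.1 kN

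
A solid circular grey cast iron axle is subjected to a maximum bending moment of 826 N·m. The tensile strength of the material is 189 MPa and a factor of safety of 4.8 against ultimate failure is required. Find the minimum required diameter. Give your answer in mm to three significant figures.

d = 59.8 mm

σ_allow = 189/4.8 = 39.38 MPa.
For a solid circular section σ = 32M/(πd³), so d³ = 32M/(π σ_allow) = 32×826000/(π×39.38) = 213700 mm³.
d = 59.78 mm.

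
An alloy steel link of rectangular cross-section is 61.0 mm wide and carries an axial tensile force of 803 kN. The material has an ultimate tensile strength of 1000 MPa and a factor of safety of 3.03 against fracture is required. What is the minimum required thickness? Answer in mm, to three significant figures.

t = 39.9 mm

σ_allow = 1000/3.03 = 330.0 MPa.
Required area A = F/σ_allow = 803000/330.0 = 2433 mm².
t = A/w = 2433/61.0 = 39.89 mm.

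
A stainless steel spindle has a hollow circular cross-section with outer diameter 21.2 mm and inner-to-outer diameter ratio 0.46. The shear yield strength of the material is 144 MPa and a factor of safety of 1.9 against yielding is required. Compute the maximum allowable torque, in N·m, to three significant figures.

T_allow = 135 N·m

τ_allow = 144/1.9 = 75.79 MPa.
For a hollow shaft T_allow = τ_allow·πd_o³(1−k⁴)/16 with 1−k⁴ = 0.9552, so πd_o³(1−k⁴)/16 = 1787 mm³.
T_allow = 75.79×1787 = 135400 N·mm = 135.4 N·m.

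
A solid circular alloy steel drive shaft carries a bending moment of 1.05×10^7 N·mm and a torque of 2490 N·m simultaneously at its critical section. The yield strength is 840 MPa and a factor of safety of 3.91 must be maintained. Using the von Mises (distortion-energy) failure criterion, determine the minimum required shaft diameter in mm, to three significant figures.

σ_allow = σ_y/n = 840/3.91 = 214.8 MPa.
For a solid shaft σ_b = 32M/(πd³) and τ = 16T/(πd³), so the von Mises stress is σ' = (16/πd³)·√(4M²+3T²).
√(4M²+3T²) = √(4×(1.050×10^7)² + 3×(2.490×10^6)²) = 2.144×10^7 N·mm.
d³ = 16×2.144×10^7/(π×214.8) = 508200 mm³.
d = 79.80 mm.

d = 79.8 mm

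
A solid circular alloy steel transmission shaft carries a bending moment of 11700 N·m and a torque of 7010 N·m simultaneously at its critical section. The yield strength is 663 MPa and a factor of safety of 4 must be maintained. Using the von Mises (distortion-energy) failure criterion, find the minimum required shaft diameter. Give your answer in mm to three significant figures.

d = 93.2 mm

σ_allow = σ_y/n = 663/4 = 165.8 MPa.
For a solid shaft σ_b = 32M/(πd³) and τ = 16T/(πd³), so the von Mises stress is σ' = (16/πd³)·√(4M²+3T²).
√(4M²+3T²) = √(4×(1.170×10^7)² + 3×(7.010×10^6)²) = 2.636×10^7 N·mm.
d³ = 16×2.636×10^7/(π×165.8) = 810000 mm³.
d = 93.22 mm.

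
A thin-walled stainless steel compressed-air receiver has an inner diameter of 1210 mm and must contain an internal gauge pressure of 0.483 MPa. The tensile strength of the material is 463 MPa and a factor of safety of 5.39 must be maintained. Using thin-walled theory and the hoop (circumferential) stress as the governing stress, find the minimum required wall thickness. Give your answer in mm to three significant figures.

t = 3.40 mm

σ_allow = 463/5.39 = 85.90 MPa.
Hoop stress σ_h = pD/(2t), so t = pD/(2σ_allow) = 0.483×1210/(2×85.90) = 3.402 mm.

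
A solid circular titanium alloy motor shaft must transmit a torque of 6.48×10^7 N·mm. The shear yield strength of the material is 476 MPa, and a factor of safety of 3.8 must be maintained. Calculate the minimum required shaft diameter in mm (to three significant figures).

d = 138 mm

Allowable shear stress τ_allow = 476/3.8 = 125.3 MPa.
For a solid shaft τ = 16T/(πd³), so d³ = 16T/(π τ_allow) = 16×6.4800×10^7/(π×125.3) = 2.635×10^6 mm³.
d = (2.635×10^6)^(1/3) = 138.1 mm.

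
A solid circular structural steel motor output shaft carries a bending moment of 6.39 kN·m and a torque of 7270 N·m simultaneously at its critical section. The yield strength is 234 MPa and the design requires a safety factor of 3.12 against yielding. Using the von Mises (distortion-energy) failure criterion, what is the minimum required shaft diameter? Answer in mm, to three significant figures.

σ_allow = σ_y/n = 234/3.12 = 75.00 MPa.
For a solid shaft σ_b = 32M/(πd³) and τ = 16T/(πd³), so the von Mises stress is σ' = (16/πd³)·√(4M²+3T²).
√(4M²+3T²) = √(4×(6.390×10^6)² + 3×(7.270×10^6)²) = 1.794×10^7 N·mm.
d³ = 16×1.794×10^7/(π×75.00) = 1.218×10^6 mm³.
d = 106.8 mm.

d = 107 mm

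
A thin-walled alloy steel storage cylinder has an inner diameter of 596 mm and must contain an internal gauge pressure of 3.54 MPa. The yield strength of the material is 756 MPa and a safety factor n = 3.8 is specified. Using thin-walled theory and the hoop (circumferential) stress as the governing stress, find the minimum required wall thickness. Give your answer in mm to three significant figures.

σ_allow = 756/3.8 = 198.9 MPa.
Hoop stress σ_h = pD/(2t), so t = pD/(2σ_allow) = 3.54×596/(2×198.9) = 5.303 mm.

t = 5.30 mm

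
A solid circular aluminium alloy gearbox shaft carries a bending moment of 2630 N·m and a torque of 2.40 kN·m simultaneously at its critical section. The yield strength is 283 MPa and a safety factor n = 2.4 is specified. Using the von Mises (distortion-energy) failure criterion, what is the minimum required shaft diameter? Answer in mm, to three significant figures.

σ_allow = σ_y/n = 283/2.4 = 117.9 MPa.
For a solid shaft σ_b = 32M/(πd³) and τ = 16T/(πd³), so the von Mises stress is σ' = (16/πd³)·√(4M²+3T²).
√(4M²+3T²) = √(4×(2.630×10^6)² + 3×(2.400×10^6)²) = 6.704×10^6 N·mm.
d³ = 16×6.704×10^6/(π×117.9) = 289600 mm³.
d = 66.16 mm.

d = 66.2 mm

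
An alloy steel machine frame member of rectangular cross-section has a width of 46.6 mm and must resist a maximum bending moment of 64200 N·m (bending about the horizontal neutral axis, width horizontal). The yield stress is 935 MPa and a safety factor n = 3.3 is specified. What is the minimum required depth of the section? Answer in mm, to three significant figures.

σ_allow = 935/3.3 = 283.3 MPa.
For a rectangular section σ = 6M/(bh²), so h² = 6M/(b σ_allow) = 6×6.4200×10^7/(46.6×283.3) = 29170 mm².
h = 170.8 mm.

h = 171 mm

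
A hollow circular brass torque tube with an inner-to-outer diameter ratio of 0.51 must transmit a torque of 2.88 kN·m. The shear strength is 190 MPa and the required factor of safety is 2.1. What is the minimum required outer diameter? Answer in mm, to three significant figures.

τ_allow = 190/2.1 = 90.48 MPa.
For a hollow shaft τ = 16T/[πd_o³(1−k⁴)] with k = 0.51, so 1−k⁴ = 0.9323.
d_o³ = 16T/[π τ_allow (1−k⁴)] = 16×2880000/(π×90.48×0.9323) = 173900 mm³.
d_o = 55.81 mm.

d_o = 55.8 mm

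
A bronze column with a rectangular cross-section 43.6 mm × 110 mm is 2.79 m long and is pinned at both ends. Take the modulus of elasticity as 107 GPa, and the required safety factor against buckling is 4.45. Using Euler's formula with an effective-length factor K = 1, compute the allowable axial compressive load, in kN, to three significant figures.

Buckling occurs about the weak axis: I_min = h·b³/12 = 110×43.6³/12 = 759800 mm⁴ (b = 43.6 mm is the smaller dimension).
Effective length L_e = KL = 1×2.79 m = 2790 mm.
Euler critical load P_cr = π²EI/L_e² = π²×107000×759800/2790² = 103100 N.
P_allow = P_cr/n = 103100/4.45 = 23160 N.

P_allow = 23.2 kN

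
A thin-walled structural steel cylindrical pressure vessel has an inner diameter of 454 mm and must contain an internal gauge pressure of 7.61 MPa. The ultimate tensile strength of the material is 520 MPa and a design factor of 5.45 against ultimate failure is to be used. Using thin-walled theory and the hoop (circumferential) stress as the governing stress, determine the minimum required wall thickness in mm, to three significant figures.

σ_allow = 520/5.45 = 95.41 MPa.
Hoop stress σ_h = pD/(2t), so t = pD/(2σ_allow) = 7.61×454/(2×95.41) = 18.11 mm.

t = 18.1 mm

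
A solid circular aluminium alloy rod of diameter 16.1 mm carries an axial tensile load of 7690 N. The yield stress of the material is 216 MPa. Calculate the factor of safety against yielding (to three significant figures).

n = 5.72

A = πd²/4 = 203.6 mm².
σ = F/A = 7690.0/203.6 = 37.77 MPa.
n = 216/37.77 = 5.718.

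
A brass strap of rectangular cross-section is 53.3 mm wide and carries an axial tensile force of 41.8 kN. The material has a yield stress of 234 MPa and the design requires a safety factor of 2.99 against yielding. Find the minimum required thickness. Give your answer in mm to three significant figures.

σ_allow = 234/2.99 = 78.26 MPa.
Required area A = F/σ_allow = 41800/78.26 = 534.1 mm².
t = A/w = 534.1/53.3 = 10.02 mm.

t = 10.0 mm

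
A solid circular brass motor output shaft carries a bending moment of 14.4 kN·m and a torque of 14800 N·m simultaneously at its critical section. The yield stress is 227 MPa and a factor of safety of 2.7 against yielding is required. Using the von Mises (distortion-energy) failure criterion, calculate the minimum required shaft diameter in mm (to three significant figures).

σ_allow = σ_y/n = 227/2.7 = 84.07 MPa.
For a solid shaft σ_b = 32M/(πd³) and τ = 16T/(πd³), so the von Mises stress is σ' = (16/πd³)·√(4M²+3T²).
√(4M²+3T²) = √(4×(1.440×10^7)² + 3×(1.480×10^7)²) = 3.856×10^7 N·mm.
d³ = 16×3.856×10^7/(π×84.07) = 2.336×10^6 mm³.
d = 132.7 mm.

d = 133 mm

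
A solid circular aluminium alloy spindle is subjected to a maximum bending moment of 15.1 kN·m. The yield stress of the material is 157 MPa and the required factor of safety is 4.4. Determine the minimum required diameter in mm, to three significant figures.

d = 163 mm

σ_allow = 157/4.4 = 35.68 MPa.
For a solid circular section σ = 32M/(πd³), so d³ = 32M/(π σ_allow) = 32×1.5100×10^7/(π×35.68) = 4.311×10^6 mm³.
d = 162.7 mm.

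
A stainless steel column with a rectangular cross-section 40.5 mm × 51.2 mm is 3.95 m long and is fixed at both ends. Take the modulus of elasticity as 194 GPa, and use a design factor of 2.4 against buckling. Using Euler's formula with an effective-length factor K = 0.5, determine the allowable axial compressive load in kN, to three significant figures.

Buckling occurs about the weak axis: I_min = h·b³/12 = 51.2×40.5³/12 = 283400 mm⁴ (b = 40.5 mm is the smaller dimension).
Effective length L_e = KL = 0.5×3.95 m = 1975 mm.
Euler critical load P_cr = π²EI/L_e² = π²×194000×283400/1975² = 139100 N.
P_allow = P_cr/n = 139100/2.4 = 57970 N.

P_allow = 58.0 kN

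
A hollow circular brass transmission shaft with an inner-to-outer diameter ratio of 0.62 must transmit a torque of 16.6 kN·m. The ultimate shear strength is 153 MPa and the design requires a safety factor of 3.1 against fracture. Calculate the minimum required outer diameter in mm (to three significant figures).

τ_allow = 153/3.1 = 49.35 MPa.
For a hollow shaft τ = 16T/[πd_o³(1−k⁴)] with k = 0.62, so 1−k⁴ = 0.8522.
d_o³ = 16T/[π τ_allow (1−k⁴)] = 16×1.6600×10^7/(π×49.35×0.8522) = 2.010×10^6 mm³.
d_o = 126.2 mm.

d_o = 126 mm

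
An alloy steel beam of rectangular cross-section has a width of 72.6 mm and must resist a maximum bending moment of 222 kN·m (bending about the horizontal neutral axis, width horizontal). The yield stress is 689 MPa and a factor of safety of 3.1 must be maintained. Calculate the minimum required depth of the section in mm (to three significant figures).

h = 287 mm

σ_allow = 689/3.1 = 222.3 MPa.
For a rectangular section σ = 6M/(bh²), so h² = 6M/(b σ_allow) = 6×2.2200×10^8/(72.6×222.3) = 82550 mm².
h = 287.3 mm.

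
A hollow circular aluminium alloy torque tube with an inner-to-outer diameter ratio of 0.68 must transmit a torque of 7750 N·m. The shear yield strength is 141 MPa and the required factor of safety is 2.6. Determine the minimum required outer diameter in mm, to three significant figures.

τ_allow = 141/2.6 = 54.23 MPa.
For a hollow shaft τ = 16T/[πd_o³(1−k⁴)] with k = 0.68, so 1−k⁴ = 0.7862.
d_o³ = 16T/[π τ_allow (1−k⁴)] = 16×7750000/(π×54.23×0.7862) = 925800 mm³.
d_o = 97.46 mm.

d_o = 97.5 mm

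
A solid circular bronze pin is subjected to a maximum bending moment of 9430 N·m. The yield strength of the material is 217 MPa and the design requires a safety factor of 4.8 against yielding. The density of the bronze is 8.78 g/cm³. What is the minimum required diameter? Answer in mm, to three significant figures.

d = 129 mm

σ_allow = 217/4.8 = 45.21 MPa.
For a solid circular section σ = 32M/(πd³), so d³ = 32M/(π σ_allow) = 32×9430000/(π×45.21) = 2.125×10^6 mm³.
d = 128.6 mm.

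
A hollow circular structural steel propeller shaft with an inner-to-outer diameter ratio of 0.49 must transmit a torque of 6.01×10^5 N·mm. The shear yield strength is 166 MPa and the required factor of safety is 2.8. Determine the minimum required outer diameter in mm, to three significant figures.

τ_allow = 166/2.8 = 59.29 MPa.
For a hollow shaft τ = 16T/[πd_o³(1−k⁴)] with k = 0.49, so 1−k⁴ = 0.9424.
d_o³ = 16T/[π τ_allow (1−k⁴)] = 16×601000/(π×59.29×0.9424) = 54790 mm³.
d_o = 37.98 mm.

d_o = 38.0 mm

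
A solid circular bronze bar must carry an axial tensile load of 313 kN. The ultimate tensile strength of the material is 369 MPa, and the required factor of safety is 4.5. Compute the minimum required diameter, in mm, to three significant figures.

d = 69.7 mm

Allowable stress σ_allow = 369/4.5 = 82.00 MPa.
Required area A = F/σ_allow = 313000/82.00 = 3817 mm².
A = πd²/4 → d = √(4A/π) = 69.71 mm.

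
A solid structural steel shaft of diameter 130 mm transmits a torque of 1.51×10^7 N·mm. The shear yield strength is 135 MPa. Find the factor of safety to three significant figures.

τ = 16T/(πd³) = 16×1.5100×10^7/(π×130³) = 35.00 MPa.
n = τ_limit/τ = 135/35.00 = 3.857.

n = 3.86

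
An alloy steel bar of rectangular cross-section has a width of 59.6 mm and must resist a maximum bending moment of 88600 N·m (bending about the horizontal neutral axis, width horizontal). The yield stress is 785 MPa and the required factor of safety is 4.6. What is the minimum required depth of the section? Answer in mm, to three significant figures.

σ_allow = 785/4.6 = 170.7 MPa.
For a rectangular section σ = 6M/(bh²), so h² = 6M/(b σ_allow) = 6×8.8600×10^7/(59.6×170.7) = 52270 mm².
h = 228.6 mm.

h = 229 mm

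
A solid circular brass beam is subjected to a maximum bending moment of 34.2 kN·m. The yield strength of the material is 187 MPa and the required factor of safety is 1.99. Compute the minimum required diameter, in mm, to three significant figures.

d = 155 mm

σ_allow = 187/1.99 = 93.97 MPa.
For a solid circular section σ = 32M/(πd³), so d³ = 32M/(π σ_allow) = 32×3.4200×10^7/(π×93.97) = 3.707×10^6 mm³.
d = 154.8 mm.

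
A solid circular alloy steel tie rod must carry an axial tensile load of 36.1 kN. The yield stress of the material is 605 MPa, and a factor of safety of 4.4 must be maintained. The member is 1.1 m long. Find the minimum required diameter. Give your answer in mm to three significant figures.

Allowable stress σ_allow = 605/4.4 = 137.5 MPa.
Required area A = F/σ_allow = 36100/137.5 = 262.5 mm².
A = πd²/4 → d = √(4A/π) = 18.28 mm.

d = 18.3 mm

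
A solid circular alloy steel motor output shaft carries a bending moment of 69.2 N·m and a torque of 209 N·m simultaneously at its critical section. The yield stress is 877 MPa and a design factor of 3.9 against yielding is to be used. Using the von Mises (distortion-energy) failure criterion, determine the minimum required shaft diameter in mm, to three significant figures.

d = 20.6 mm

σ_allow = σ_y/n = 877/3.9 = 224.9 MPa.
For a solid shaft σ_b = 32M/(πd³) and τ = 16T/(πd³), so the von Mises stress is σ' = (16/πd³)·√(4M²+3T²).
√(4M²+3T²) = √(4×(69200)² + 3×(209000)²) = 387600 N·mm.
d³ = 16×387600/(π×224.9) = 8777 mm³.
d = 20.63 mm.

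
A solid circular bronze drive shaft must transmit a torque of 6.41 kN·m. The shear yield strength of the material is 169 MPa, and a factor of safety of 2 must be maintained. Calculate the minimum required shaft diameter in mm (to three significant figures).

d = 72.8 mm

Allowable shear stress τ_allow = 169/2 = 84.50 MPa.
For a solid shaft τ = 16T/(πd³), so d³ = 16T/(π τ_allow) = 16×6410000/(π×84.50) = 386300 mm³.
d = (386300)^(1/3) = 72.83 mm.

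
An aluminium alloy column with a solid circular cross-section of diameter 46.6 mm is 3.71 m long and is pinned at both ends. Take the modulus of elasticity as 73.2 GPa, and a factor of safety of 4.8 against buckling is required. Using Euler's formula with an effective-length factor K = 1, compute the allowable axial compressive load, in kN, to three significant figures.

I = πd⁴/64 = π×46.6⁴/64 = 231500 mm⁴.
Effective length L_e = KL = 1×3.71 m = 3710 mm.
Euler critical load P_cr = π²EI/L_e² = π²×73200×231500/3710² = 12150 N.
P_allow = P_cr/n = 12150/4.8 = 2531 N.

P_allow = 2.53 kN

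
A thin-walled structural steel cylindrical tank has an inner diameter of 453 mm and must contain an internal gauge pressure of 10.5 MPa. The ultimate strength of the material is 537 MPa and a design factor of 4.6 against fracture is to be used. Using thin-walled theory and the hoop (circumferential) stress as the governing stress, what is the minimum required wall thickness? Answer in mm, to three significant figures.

σ_allow = 537/4.6 = 116.7 MPa.
Hoop stress σ_h = pD/(2t), so t = pD/(2σ_allow) = 10.5×453/(2×116.7) = 20.37 mm.

t = 20.4 mm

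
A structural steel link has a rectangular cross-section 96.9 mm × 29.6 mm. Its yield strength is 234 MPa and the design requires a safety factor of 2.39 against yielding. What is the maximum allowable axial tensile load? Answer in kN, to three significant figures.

F_allow = 281 kN

σ_allow = 234/2.39 = 97.91 MPa.
A = 96.9×29.6 = 2868 mm².
F_allow = σ_allow × A = 97.91×2868 = 280800 N.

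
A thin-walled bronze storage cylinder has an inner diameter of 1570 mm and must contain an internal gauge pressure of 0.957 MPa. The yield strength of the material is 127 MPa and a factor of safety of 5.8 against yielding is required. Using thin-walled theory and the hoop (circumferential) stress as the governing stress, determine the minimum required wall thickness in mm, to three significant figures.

t = 34.3 mm

σ_allow = 127/5.8 = 21.90 MPa.
Hoop stress σ_h = pD/(2t), so t = pD/(2σ_allow) = 0.957×1570/(2×21.90) = 34.31 mm.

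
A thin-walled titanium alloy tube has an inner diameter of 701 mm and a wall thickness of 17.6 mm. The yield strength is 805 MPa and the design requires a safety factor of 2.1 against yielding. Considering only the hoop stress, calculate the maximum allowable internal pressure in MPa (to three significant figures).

p_allow = 19.2 MPa

σ_allow = 805/2.1 = 383.3 MPa.
σ_h = pD/(2t) → p_allow = 2σ_allow t/D = 2×383.3×17.6/701 = 19.25 MPa.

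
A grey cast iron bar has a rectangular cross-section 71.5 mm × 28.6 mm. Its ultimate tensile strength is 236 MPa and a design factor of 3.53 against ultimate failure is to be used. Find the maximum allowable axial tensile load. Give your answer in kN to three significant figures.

σ_allow = 236/3.53 = 66.86 MPa.
A = 71.5×28.6 = 2045 mm².
F_allow = σ_allow × A = 66.86×2045 = 136700 N.

F_allow = 137 kN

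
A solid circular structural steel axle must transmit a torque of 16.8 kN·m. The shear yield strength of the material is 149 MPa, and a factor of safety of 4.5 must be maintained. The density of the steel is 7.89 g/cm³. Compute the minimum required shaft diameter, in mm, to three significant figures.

d = 137 mm

Allowable shear stress τ_allow = 149/4.5 = 33.11 MPa.
For a solid shaft τ = 16T/(πd³), so d³ = 16T/(π τ_allow) = 16×1.6800×10^7/(π×33.11) = 2.584×10^6 mm³.
d = (2.584×10^6)^(1/3) = 137.2 mm.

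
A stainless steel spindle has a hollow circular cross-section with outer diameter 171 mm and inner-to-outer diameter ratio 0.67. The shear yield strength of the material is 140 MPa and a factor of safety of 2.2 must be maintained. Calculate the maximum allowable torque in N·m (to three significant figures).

T_allow = 49900 N·m

τ_allow = 140/2.2 = 63.64 MPa.
For a hollow shaft T_allow = τ_allow·πd_o³(1−k⁴)/16 with 1−k⁴ = 0.7985, so πd_o³(1−k⁴)/16 = 783900 mm³.
T_allow = 63.64×783900 = 4.989×10^7 N·mm = 49890 N·m.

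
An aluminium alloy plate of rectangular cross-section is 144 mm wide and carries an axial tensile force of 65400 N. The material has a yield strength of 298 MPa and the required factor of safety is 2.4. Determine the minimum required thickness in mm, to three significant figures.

σ_allow = 298/2.4 = 124.2 MPa.
Required area A = F/σ_allow = 65400/124.2 = 526.7 mm².
t = A/w = 526.7/144 = 3.658 mm.

t = 3.66 mm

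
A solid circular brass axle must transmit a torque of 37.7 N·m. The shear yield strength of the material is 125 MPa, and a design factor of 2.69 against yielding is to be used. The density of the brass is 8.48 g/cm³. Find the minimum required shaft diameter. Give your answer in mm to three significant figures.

Allowable shear stress τ_allow = 125/2.69 = 46.47 MPa.
For a solid shaft τ = 16T/(πd³), so d³ = 16T/(π τ_allow) = 16×37700/(π×46.47) = 4132 mm³.
d = (4132)^(1/3) = 16.05 mm.

d = 16.0 mm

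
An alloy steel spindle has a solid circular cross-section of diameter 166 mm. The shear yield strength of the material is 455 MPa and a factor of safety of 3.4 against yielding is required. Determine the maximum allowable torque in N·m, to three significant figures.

T_allow = 1.20×10^5 N·m

τ_allow = 455/3.4 = 133.8 MPa.
For a solid shaft T_allow = τ_allow·πd³/16; πd³/16 = π×166³/16 = 898200 mm³.
T_allow = 133.8×898200 = 1.202×10^8 N·mm = 120200 N·m.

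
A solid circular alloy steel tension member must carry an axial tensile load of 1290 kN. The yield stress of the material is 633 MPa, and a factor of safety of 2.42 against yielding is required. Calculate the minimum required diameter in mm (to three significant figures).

d = 79.2 mm

Allowable stress σ_allow = 633/2.42 = 261.6 MPa.
Required area A = F/σ_allow = 1290000/261.6 = 4932 mm².
A = πd²/4 → d = √(4A/π) = 79.24 mm.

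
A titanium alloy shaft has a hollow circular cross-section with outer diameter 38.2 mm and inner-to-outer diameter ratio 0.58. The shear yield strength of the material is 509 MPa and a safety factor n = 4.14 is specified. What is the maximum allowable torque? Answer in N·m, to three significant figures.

T_allow = 1190 N·m

τ_allow = 509/4.14 = 122.9 MPa.
For a hollow shaft T_allow = τ_allow·πd_o³(1−k⁴)/16 with 1−k⁴ = 0.8868, so πd_o³(1−k⁴)/16 = 9707 mm³.
T_allow = 122.9×9707 = 1.193×10^6 N·mm = 1193 N·m.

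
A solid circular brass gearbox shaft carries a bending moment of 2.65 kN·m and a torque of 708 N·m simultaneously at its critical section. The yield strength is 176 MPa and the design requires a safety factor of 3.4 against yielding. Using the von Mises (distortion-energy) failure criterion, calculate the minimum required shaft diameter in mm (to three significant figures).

σ_allow = σ_y/n = 176/3.4 = 51.76 MPa.
For a solid shaft σ_b = 32M/(πd³) and τ = 16T/(πd³), so the von Mises stress is σ' = (16/πd³)·√(4M²+3T²).
√(4M²+3T²) = √(4×(2.650×10^6)² + 3×(708000)²) = 5.440×10^6 N·mm.
d³ = 16×5.440×10^6/(π×51.76) = 535200 mm³.
d = 81.19 mm.

d = 81.2 mm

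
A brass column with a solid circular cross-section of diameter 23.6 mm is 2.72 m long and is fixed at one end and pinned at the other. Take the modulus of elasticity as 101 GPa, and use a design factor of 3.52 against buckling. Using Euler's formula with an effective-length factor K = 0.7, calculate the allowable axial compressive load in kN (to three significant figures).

P_allow = 1.19 kN

I = πd⁴/64 = π×23.6⁴/64 = 15230 mm⁴.
Effective length L_e = KL = 0.7×2.72 m = 1904 mm.
Euler critical load P_cr = π²EI/L_e² = π²×101000×15230/1904² = 4187 N.
P_allow = P_cr/n = 4187/3.52 = 1189 N.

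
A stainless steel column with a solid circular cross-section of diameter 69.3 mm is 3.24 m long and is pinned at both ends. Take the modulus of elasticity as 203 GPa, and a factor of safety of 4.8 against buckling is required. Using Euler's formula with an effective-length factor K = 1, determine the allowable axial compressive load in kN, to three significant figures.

P_allow = 45.0 kN

I = πd⁴/64 = π×69.3⁴/64 = 1.132×10^6 mm⁴.
Effective length L_e = KL = 1×3.24 m = 3240 mm.
Euler critical load P_cr = π²EI/L_e² = π²×203000×1.132×10^6/3240² = 216100 N.
P_allow = P_cr/n = 216100/4.8 = 45020 N.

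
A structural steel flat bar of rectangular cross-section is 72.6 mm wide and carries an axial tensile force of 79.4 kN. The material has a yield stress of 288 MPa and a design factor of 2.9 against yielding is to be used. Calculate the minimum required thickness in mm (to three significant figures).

t = 11.0 mm

σ_allow = 288/2.9 = 99.31 MPa.
Required area A = F/σ_allow = 79400/99.31 = 799.5 mm².
t = A/w = 799.5/72.6 = 11.01 mm.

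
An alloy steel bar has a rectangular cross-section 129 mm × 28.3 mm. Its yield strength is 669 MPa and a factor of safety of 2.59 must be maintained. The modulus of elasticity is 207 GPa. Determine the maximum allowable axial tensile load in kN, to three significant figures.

σ_allow = 669/2.59 = 258.3 MPa.
A = 129×28.3 = 3651 mm².
F_allow = σ_allow × A = 258.3×3651 = 943000 N.

F_allow = 943 kN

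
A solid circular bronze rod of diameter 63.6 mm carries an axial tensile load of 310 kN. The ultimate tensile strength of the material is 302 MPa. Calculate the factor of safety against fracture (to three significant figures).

n = 3.09

A = πd²/4 = 3177 mm².
σ = F/A = 310000/3177 = 97.58 MPa.
n = 302/97.58 = 3.095.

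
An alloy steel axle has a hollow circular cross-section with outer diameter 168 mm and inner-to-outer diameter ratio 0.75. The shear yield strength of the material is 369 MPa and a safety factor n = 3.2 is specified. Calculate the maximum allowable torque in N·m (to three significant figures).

τ_allow = 369/3.2 = 115.3 MPa.
For a hollow shaft T_allow = τ_allow·πd_o³(1−k⁴)/16 with 1−k⁴ = 0.6836, so πd_o³(1−k⁴)/16 = 636400 mm³.
T_allow = 115.3×636400 = 7.339×10^7 N·mm = 73390 N·m.

T_allow = 73400 N·m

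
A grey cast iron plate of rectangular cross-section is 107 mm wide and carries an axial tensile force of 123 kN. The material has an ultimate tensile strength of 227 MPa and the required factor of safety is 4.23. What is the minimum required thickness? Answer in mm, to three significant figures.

σ_allow = 227/4.23 = 53.66 MPa.
Required area A = F/σ_allow = 123000/53.66 = 2292 mm².
t = A/w = 2292/107 = 21.42 mm.

t = 21.4 mm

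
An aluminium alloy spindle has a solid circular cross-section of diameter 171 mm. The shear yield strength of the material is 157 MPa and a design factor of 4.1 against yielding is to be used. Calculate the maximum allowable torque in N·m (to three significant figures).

τ_allow = 157/4.1 = 38.29 MPa.
For a solid shaft T_allow = τ_allow·πd³/16; πd³/16 = π×171³/16 = 981800 mm³.
T_allow = 38.29×981800 = 3.760×10^7 N·mm = 37600 N·m.

T_allow = 37600 N·m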